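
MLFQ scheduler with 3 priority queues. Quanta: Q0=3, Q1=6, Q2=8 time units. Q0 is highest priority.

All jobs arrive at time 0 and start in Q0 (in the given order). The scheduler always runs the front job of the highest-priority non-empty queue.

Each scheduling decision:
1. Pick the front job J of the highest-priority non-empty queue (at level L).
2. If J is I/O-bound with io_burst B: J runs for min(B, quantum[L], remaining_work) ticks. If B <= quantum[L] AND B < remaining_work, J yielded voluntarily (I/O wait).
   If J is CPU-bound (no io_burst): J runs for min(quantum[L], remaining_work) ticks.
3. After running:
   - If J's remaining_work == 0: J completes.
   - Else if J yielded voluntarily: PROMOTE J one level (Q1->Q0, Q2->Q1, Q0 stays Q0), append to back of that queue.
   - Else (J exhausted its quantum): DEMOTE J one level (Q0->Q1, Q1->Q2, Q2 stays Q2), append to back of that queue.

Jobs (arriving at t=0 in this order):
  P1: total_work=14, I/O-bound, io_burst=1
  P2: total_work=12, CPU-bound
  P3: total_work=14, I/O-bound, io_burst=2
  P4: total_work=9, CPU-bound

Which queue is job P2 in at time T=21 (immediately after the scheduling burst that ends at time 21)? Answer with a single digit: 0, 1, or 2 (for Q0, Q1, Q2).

t=0-1: P1@Q0 runs 1, rem=13, I/O yield, promote→Q0. Q0=[P2,P3,P4,P1] Q1=[] Q2=[]
t=1-4: P2@Q0 runs 3, rem=9, quantum used, demote→Q1. Q0=[P3,P4,P1] Q1=[P2] Q2=[]
t=4-6: P3@Q0 runs 2, rem=12, I/O yield, promote→Q0. Q0=[P4,P1,P3] Q1=[P2] Q2=[]
t=6-9: P4@Q0 runs 3, rem=6, quantum used, demote→Q1. Q0=[P1,P3] Q1=[P2,P4] Q2=[]
t=9-10: P1@Q0 runs 1, rem=12, I/O yield, promote→Q0. Q0=[P3,P1] Q1=[P2,P4] Q2=[]
t=10-12: P3@Q0 runs 2, rem=10, I/O yield, promote→Q0. Q0=[P1,P3] Q1=[P2,P4] Q2=[]
t=12-13: P1@Q0 runs 1, rem=11, I/O yield, promote→Q0. Q0=[P3,P1] Q1=[P2,P4] Q2=[]
t=13-15: P3@Q0 runs 2, rem=8, I/O yield, promote→Q0. Q0=[P1,P3] Q1=[P2,P4] Q2=[]
t=15-16: P1@Q0 runs 1, rem=10, I/O yield, promote→Q0. Q0=[P3,P1] Q1=[P2,P4] Q2=[]
t=16-18: P3@Q0 runs 2, rem=6, I/O yield, promote→Q0. Q0=[P1,P3] Q1=[P2,P4] Q2=[]
t=18-19: P1@Q0 runs 1, rem=9, I/O yield, promote→Q0. Q0=[P3,P1] Q1=[P2,P4] Q2=[]
t=19-21: P3@Q0 runs 2, rem=4, I/O yield, promote→Q0. Q0=[P1,P3] Q1=[P2,P4] Q2=[]
t=21-22: P1@Q0 runs 1, rem=8, I/O yield, promote→Q0. Q0=[P3,P1] Q1=[P2,P4] Q2=[]
t=22-24: P3@Q0 runs 2, rem=2, I/O yield, promote→Q0. Q0=[P1,P3] Q1=[P2,P4] Q2=[]
t=24-25: P1@Q0 runs 1, rem=7, I/O yield, promote→Q0. Q0=[P3,P1] Q1=[P2,P4] Q2=[]
t=25-27: P3@Q0 runs 2, rem=0, completes. Q0=[P1] Q1=[P2,P4] Q2=[]
t=27-28: P1@Q0 runs 1, rem=6, I/O yield, promote→Q0. Q0=[P1] Q1=[P2,P4] Q2=[]
t=28-29: P1@Q0 runs 1, rem=5, I/O yield, promote→Q0. Q0=[P1] Q1=[P2,P4] Q2=[]
t=29-30: P1@Q0 runs 1, rem=4, I/O yield, promote→Q0. Q0=[P1] Q1=[P2,P4] Q2=[]
t=30-31: P1@Q0 runs 1, rem=3, I/O yield, promote→Q0. Q0=[P1] Q1=[P2,P4] Q2=[]
t=31-32: P1@Q0 runs 1, rem=2, I/O yield, promote→Q0. Q0=[P1] Q1=[P2,P4] Q2=[]
t=32-33: P1@Q0 runs 1, rem=1, I/O yield, promote→Q0. Q0=[P1] Q1=[P2,P4] Q2=[]
t=33-34: P1@Q0 runs 1, rem=0, completes. Q0=[] Q1=[P2,P4] Q2=[]
t=34-40: P2@Q1 runs 6, rem=3, quantum used, demote→Q2. Q0=[] Q1=[P4] Q2=[P2]
t=40-46: P4@Q1 runs 6, rem=0, completes. Q0=[] Q1=[] Q2=[P2]
t=46-49: P2@Q2 runs 3, rem=0, completes. Q0=[] Q1=[] Q2=[]

Answer: 1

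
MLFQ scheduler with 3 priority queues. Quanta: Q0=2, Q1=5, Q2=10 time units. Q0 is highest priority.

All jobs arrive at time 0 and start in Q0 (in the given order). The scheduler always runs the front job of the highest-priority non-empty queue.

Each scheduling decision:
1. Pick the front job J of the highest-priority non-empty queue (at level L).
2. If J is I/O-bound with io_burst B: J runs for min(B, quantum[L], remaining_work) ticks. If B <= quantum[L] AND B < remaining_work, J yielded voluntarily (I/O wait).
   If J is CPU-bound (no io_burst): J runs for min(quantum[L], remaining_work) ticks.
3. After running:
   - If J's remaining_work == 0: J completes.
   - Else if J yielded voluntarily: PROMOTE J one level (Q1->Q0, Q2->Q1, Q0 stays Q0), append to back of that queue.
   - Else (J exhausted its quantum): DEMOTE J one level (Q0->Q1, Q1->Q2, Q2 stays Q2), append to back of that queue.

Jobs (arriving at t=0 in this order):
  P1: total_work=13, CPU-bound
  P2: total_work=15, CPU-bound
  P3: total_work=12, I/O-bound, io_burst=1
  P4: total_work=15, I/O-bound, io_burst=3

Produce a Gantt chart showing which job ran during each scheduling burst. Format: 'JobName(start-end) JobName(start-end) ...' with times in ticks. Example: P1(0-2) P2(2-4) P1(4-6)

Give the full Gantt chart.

Answer: P1(0-2) P2(2-4) P3(4-5) P4(5-7) P3(7-8) P3(8-9) P3(9-10) P3(10-11) P3(11-12) P3(12-13) P3(13-14) P3(14-15) P3(15-16) P3(16-17) P3(17-18) P1(18-23) P2(23-28) P4(28-31) P4(31-33) P4(33-36) P4(36-38) P4(38-41) P1(41-47) P2(47-55)

Derivation:
t=0-2: P1@Q0 runs 2, rem=11, quantum used, demote→Q1. Q0=[P2,P3,P4] Q1=[P1] Q2=[]
t=2-4: P2@Q0 runs 2, rem=13, quantum used, demote→Q1. Q0=[P3,P4] Q1=[P1,P2] Q2=[]
t=4-5: P3@Q0 runs 1, rem=11, I/O yield, promote→Q0. Q0=[P4,P3] Q1=[P1,P2] Q2=[]
t=5-7: P4@Q0 runs 2, rem=13, quantum used, demote→Q1. Q0=[P3] Q1=[P1,P2,P4] Q2=[]
t=7-8: P3@Q0 runs 1, rem=10, I/O yield, promote→Q0. Q0=[P3] Q1=[P1,P2,P4] Q2=[]
t=8-9: P3@Q0 runs 1, rem=9, I/O yield, promote→Q0. Q0=[P3] Q1=[P1,P2,P4] Q2=[]
t=9-10: P3@Q0 runs 1, rem=8, I/O yield, promote→Q0. Q0=[P3] Q1=[P1,P2,P4] Q2=[]
t=10-11: P3@Q0 runs 1, rem=7, I/O yield, promote→Q0. Q0=[P3] Q1=[P1,P2,P4] Q2=[]
t=11-12: P3@Q0 runs 1, rem=6, I/O yield, promote→Q0. Q0=[P3] Q1=[P1,P2,P4] Q2=[]
t=12-13: P3@Q0 runs 1, rem=5, I/O yield, promote→Q0. Q0=[P3] Q1=[P1,P2,P4] Q2=[]
t=13-14: P3@Q0 runs 1, rem=4, I/O yield, promote→Q0. Q0=[P3] Q1=[P1,P2,P4] Q2=[]
t=14-15: P3@Q0 runs 1, rem=3, I/O yield, promote→Q0. Q0=[P3] Q1=[P1,P2,P4] Q2=[]
t=15-16: P3@Q0 runs 1, rem=2, I/O yield, promote→Q0. Q0=[P3] Q1=[P1,P2,P4] Q2=[]
t=16-17: P3@Q0 runs 1, rem=1, I/O yield, promote→Q0. Q0=[P3] Q1=[P1,P2,P4] Q2=[]
t=17-18: P3@Q0 runs 1, rem=0, completes. Q0=[] Q1=[P1,P2,P4] Q2=[]
t=18-23: P1@Q1 runs 5, rem=6, quantum used, demote→Q2. Q0=[] Q1=[P2,P4] Q2=[P1]
t=23-28: P2@Q1 runs 5, rem=8, quantum used, demote→Q2. Q0=[] Q1=[P4] Q2=[P1,P2]
t=28-31: P4@Q1 runs 3, rem=10, I/O yield, promote→Q0. Q0=[P4] Q1=[] Q2=[P1,P2]
t=31-33: P4@Q0 runs 2, rem=8, quantum used, demote→Q1. Q0=[] Q1=[P4] Q2=[P1,P2]
t=33-36: P4@Q1 runs 3, rem=5, I/O yield, promote→Q0. Q0=[P4] Q1=[] Q2=[P1,P2]
t=36-38: P4@Q0 runs 2, rem=3, quantum used, demote→Q1. Q0=[] Q1=[P4] Q2=[P1,P2]
t=38-41: P4@Q1 runs 3, rem=0, completes. Q0=[] Q1=[] Q2=[P1,P2]
t=41-47: P1@Q2 runs 6, rem=0, completes. Q0=[] Q1=[] Q2=[P2]
t=47-55: P2@Q2 runs 8, rem=0, completes. Q0=[] Q1=[] Q2=[]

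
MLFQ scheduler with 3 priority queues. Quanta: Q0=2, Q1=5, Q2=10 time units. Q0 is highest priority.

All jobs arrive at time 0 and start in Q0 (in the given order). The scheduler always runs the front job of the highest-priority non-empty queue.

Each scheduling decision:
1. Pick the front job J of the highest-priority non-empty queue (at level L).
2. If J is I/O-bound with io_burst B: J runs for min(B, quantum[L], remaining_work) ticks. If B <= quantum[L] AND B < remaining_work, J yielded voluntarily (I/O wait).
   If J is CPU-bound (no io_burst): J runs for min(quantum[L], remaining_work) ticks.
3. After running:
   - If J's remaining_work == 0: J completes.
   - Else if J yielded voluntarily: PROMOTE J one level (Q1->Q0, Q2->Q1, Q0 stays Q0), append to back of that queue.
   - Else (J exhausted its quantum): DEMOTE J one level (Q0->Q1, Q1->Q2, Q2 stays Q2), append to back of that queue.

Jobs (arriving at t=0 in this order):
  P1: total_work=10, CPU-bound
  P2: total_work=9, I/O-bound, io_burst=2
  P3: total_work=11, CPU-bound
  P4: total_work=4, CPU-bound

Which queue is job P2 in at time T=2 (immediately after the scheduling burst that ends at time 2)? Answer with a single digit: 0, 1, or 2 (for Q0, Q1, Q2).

t=0-2: P1@Q0 runs 2, rem=8, quantum used, demote→Q1. Q0=[P2,P3,P4] Q1=[P1] Q2=[]
t=2-4: P2@Q0 runs 2, rem=7, I/O yield, promote→Q0. Q0=[P3,P4,P2] Q1=[P1] Q2=[]
t=4-6: P3@Q0 runs 2, rem=9, quantum used, demote→Q1. Q0=[P4,P2] Q1=[P1,P3] Q2=[]
t=6-8: P4@Q0 runs 2, rem=2, quantum used, demote→Q1. Q0=[P2] Q1=[P1,P3,P4] Q2=[]
t=8-10: P2@Q0 runs 2, rem=5, I/O yield, promote→Q0. Q0=[P2] Q1=[P1,P3,P4] Q2=[]
t=10-12: P2@Q0 runs 2, rem=3, I/O yield, promote→Q0. Q0=[P2] Q1=[P1,P3,P4] Q2=[]
t=12-14: P2@Q0 runs 2, rem=1, I/O yield, promote→Q0. Q0=[P2] Q1=[P1,P3,P4] Q2=[]
t=14-15: P2@Q0 runs 1, rem=0, completes. Q0=[] Q1=[P1,P3,P4] Q2=[]
t=15-20: P1@Q1 runs 5, rem=3, quantum used, demote→Q2. Q0=[] Q1=[P3,P4] Q2=[P1]
t=20-25: P3@Q1 runs 5, rem=4, quantum used, demote→Q2. Q0=[] Q1=[P4] Q2=[P1,P3]
t=25-27: P4@Q1 runs 2, rem=0, completes. Q0=[] Q1=[] Q2=[P1,P3]
t=27-30: P1@Q2 runs 3, rem=0, completes. Q0=[] Q1=[] Q2=[P3]
t=30-34: P3@Q2 runs 4, rem=0, completes. Q0=[] Q1=[] Q2=[]

Answer: 0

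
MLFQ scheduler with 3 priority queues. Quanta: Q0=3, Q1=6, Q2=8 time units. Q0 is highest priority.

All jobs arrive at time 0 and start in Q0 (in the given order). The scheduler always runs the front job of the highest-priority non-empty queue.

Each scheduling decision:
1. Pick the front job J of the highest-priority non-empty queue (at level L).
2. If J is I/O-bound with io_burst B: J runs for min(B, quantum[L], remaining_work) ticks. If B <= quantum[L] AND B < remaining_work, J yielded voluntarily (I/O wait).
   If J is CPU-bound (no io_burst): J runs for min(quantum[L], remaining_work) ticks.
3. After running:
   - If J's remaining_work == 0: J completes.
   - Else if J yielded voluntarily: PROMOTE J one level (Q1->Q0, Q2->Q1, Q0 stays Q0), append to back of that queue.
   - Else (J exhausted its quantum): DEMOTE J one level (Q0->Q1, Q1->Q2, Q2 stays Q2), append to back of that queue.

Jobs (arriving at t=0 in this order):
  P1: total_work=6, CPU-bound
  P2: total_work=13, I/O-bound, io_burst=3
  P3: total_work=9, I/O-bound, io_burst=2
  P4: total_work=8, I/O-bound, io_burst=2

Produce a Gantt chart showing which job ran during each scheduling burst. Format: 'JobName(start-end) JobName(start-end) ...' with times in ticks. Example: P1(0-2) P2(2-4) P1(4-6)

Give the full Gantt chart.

t=0-3: P1@Q0 runs 3, rem=3, quantum used, demote→Q1. Q0=[P2,P3,P4] Q1=[P1] Q2=[]
t=3-6: P2@Q0 runs 3, rem=10, I/O yield, promote→Q0. Q0=[P3,P4,P2] Q1=[P1] Q2=[]
t=6-8: P3@Q0 runs 2, rem=7, I/O yield, promote→Q0. Q0=[P4,P2,P3] Q1=[P1] Q2=[]
t=8-10: P4@Q0 runs 2, rem=6, I/O yield, promote→Q0. Q0=[P2,P3,P4] Q1=[P1] Q2=[]
t=10-13: P2@Q0 runs 3, rem=7, I/O yield, promote→Q0. Q0=[P3,P4,P2] Q1=[P1] Q2=[]
t=13-15: P3@Q0 runs 2, rem=5, I/O yield, promote→Q0. Q0=[P4,P2,P3] Q1=[P1] Q2=[]
t=15-17: P4@Q0 runs 2, rem=4, I/O yield, promote→Q0. Q0=[P2,P3,P4] Q1=[P1] Q2=[]
t=17-20: P2@Q0 runs 3, rem=4, I/O yield, promote→Q0. Q0=[P3,P4,P2] Q1=[P1] Q2=[]
t=20-22: P3@Q0 runs 2, rem=3, I/O yield, promote→Q0. Q0=[P4,P2,P3] Q1=[P1] Q2=[]
t=22-24: P4@Q0 runs 2, rem=2, I/O yield, promote→Q0. Q0=[P2,P3,P4] Q1=[P1] Q2=[]
t=24-27: P2@Q0 runs 3, rem=1, I/O yield, promote→Q0. Q0=[P3,P4,P2] Q1=[P1] Q2=[]
t=27-29: P3@Q0 runs 2, rem=1, I/O yield, promote→Q0. Q0=[P4,P2,P3] Q1=[P1] Q2=[]
t=29-31: P4@Q0 runs 2, rem=0, completes. Q0=[P2,P3] Q1=[P1] Q2=[]
t=31-32: P2@Q0 runs 1, rem=0, completes. Q0=[P3] Q1=[P1] Q2=[]
t=32-33: P3@Q0 runs 1, rem=0, completes. Q0=[] Q1=[P1] Q2=[]
t=33-36: P1@Q1 runs 3, rem=0, completes. Q0=[] Q1=[] Q2=[]

Answer: P1(0-3) P2(3-6) P3(6-8) P4(8-10) P2(10-13) P3(13-15) P4(15-17) P2(17-20) P3(20-22) P4(22-24) P2(24-27) P3(27-29) P4(29-31) P2(31-32) P3(32-33) P1(33-36)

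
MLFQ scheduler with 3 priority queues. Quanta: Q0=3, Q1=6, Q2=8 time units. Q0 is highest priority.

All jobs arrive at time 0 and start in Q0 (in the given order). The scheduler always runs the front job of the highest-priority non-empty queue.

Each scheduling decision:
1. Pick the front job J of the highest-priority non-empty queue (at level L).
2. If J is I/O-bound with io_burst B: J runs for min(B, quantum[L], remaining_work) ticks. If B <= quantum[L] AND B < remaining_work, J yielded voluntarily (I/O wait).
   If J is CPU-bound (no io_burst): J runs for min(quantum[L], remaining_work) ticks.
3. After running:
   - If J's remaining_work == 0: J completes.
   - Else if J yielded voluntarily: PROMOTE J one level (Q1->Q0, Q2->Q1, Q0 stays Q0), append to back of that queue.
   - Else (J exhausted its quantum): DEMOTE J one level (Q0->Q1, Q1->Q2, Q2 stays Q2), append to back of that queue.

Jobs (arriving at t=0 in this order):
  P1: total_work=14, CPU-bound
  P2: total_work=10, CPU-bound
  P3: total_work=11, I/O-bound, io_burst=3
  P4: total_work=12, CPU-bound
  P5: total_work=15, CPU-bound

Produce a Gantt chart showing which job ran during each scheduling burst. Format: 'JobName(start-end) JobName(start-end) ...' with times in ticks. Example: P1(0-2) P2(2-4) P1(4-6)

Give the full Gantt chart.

t=0-3: P1@Q0 runs 3, rem=11, quantum used, demote→Q1. Q0=[P2,P3,P4,P5] Q1=[P1] Q2=[]
t=3-6: P2@Q0 runs 3, rem=7, quantum used, demote→Q1. Q0=[P3,P4,P5] Q1=[P1,P2] Q2=[]
t=6-9: P3@Q0 runs 3, rem=8, I/O yield, promote→Q0. Q0=[P4,P5,P3] Q1=[P1,P2] Q2=[]
t=9-12: P4@Q0 runs 3, rem=9, quantum used, demote→Q1. Q0=[P5,P3] Q1=[P1,P2,P4] Q2=[]
t=12-15: P5@Q0 runs 3, rem=12, quantum used, demote→Q1. Q0=[P3] Q1=[P1,P2,P4,P5] Q2=[]
t=15-18: P3@Q0 runs 3, rem=5, I/O yield, promote→Q0. Q0=[P3] Q1=[P1,P2,P4,P5] Q2=[]
t=18-21: P3@Q0 runs 3, rem=2, I/O yield, promote→Q0. Q0=[P3] Q1=[P1,P2,P4,P5] Q2=[]
t=21-23: P3@Q0 runs 2, rem=0, completes. Q0=[] Q1=[P1,P2,P4,P5] Q2=[]
t=23-29: P1@Q1 runs 6, rem=5, quantum used, demote→Q2. Q0=[] Q1=[P2,P4,P5] Q2=[P1]
t=29-35: P2@Q1 runs 6, rem=1, quantum used, demote→Q2. Q0=[] Q1=[P4,P5] Q2=[P1,P2]
t=35-41: P4@Q1 runs 6, rem=3, quantum used, demote→Q2. Q0=[] Q1=[P5] Q2=[P1,P2,P4]
t=41-47: P5@Q1 runs 6, rem=6, quantum used, demote→Q2. Q0=[] Q1=[] Q2=[P1,P2,P4,P5]
t=47-52: P1@Q2 runs 5, rem=0, completes. Q0=[] Q1=[] Q2=[P2,P4,P5]
t=52-53: P2@Q2 runs 1, rem=0, completes. Q0=[] Q1=[] Q2=[P4,P5]
t=53-56: P4@Q2 runs 3, rem=0, completes. Q0=[] Q1=[] Q2=[P5]
t=56-62: P5@Q2 runs 6, rem=0, completes. Q0=[] Q1=[] Q2=[]

Answer: P1(0-3) P2(3-6) P3(6-9) P4(9-12) P5(12-15) P3(15-18) P3(18-21) P3(21-23) P1(23-29) P2(29-35) P4(35-41) P5(41-47) P1(47-52) P2(52-53) P4(53-56) P5(56-62)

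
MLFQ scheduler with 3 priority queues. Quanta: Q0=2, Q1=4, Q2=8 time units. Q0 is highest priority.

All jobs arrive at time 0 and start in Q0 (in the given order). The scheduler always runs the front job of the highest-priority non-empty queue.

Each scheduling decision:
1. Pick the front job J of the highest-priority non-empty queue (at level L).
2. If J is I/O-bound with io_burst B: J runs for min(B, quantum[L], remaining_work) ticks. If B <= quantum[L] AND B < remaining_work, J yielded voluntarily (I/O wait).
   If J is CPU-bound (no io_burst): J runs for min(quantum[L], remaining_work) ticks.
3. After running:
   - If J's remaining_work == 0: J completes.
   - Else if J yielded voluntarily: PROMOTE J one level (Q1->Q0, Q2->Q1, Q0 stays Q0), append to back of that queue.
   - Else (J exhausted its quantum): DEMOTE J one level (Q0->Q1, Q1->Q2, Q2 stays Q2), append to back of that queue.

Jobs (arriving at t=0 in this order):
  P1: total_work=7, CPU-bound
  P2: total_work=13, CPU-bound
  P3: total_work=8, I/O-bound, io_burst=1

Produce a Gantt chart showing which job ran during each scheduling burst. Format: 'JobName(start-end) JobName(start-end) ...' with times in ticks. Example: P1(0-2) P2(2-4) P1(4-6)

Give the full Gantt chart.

Answer: P1(0-2) P2(2-4) P3(4-5) P3(5-6) P3(6-7) P3(7-8) P3(8-9) P3(9-10) P3(10-11) P3(11-12) P1(12-16) P2(16-20) P1(20-21) P2(21-28)

Derivation:
t=0-2: P1@Q0 runs 2, rem=5, quantum used, demote→Q1. Q0=[P2,P3] Q1=[P1] Q2=[]
t=2-4: P2@Q0 runs 2, rem=11, quantum used, demote→Q1. Q0=[P3] Q1=[P1,P2] Q2=[]
t=4-5: P3@Q0 runs 1, rem=7, I/O yield, promote→Q0. Q0=[P3] Q1=[P1,P2] Q2=[]
t=5-6: P3@Q0 runs 1, rem=6, I/O yield, promote→Q0. Q0=[P3] Q1=[P1,P2] Q2=[]
t=6-7: P3@Q0 runs 1, rem=5, I/O yield, promote→Q0. Q0=[P3] Q1=[P1,P2] Q2=[]
t=7-8: P3@Q0 runs 1, rem=4, I/O yield, promote→Q0. Q0=[P3] Q1=[P1,P2] Q2=[]
t=8-9: P3@Q0 runs 1, rem=3, I/O yield, promote→Q0. Q0=[P3] Q1=[P1,P2] Q2=[]
t=9-10: P3@Q0 runs 1, rem=2, I/O yield, promote→Q0. Q0=[P3] Q1=[P1,P2] Q2=[]
t=10-11: P3@Q0 runs 1, rem=1, I/O yield, promote→Q0. Q0=[P3] Q1=[P1,P2] Q2=[]
t=11-12: P3@Q0 runs 1, rem=0, completes. Q0=[] Q1=[P1,P2] Q2=[]
t=12-16: P1@Q1 runs 4, rem=1, quantum used, demote→Q2. Q0=[] Q1=[P2] Q2=[P1]
t=16-20: P2@Q1 runs 4, rem=7, quantum used, demote→Q2. Q0=[] Q1=[] Q2=[P1,P2]
t=20-21: P1@Q2 runs 1, rem=0, completes. Q0=[] Q1=[] Q2=[P2]
t=21-28: P2@Q2 runs 7, rem=0, completes. Q0=[] Q1=[] Q2=[]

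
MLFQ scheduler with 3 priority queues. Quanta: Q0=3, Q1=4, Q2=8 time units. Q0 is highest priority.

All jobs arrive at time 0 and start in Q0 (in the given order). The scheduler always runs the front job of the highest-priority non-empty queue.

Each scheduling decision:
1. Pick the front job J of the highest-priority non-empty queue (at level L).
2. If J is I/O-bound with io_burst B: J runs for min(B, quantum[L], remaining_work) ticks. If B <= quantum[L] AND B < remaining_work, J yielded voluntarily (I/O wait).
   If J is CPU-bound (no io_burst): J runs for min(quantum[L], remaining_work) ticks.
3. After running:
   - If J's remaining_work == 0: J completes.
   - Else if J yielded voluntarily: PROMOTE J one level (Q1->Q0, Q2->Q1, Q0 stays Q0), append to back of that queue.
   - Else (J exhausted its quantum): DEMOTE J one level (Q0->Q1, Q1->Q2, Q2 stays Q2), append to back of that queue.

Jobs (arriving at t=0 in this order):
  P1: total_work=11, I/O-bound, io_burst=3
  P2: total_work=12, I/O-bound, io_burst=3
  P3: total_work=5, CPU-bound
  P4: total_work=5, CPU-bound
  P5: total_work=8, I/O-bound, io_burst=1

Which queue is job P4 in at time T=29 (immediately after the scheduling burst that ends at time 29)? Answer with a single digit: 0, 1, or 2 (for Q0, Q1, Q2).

Answer: 1

Derivation:
t=0-3: P1@Q0 runs 3, rem=8, I/O yield, promote→Q0. Q0=[P2,P3,P4,P5,P1] Q1=[] Q2=[]
t=3-6: P2@Q0 runs 3, rem=9, I/O yield, promote→Q0. Q0=[P3,P4,P5,P1,P2] Q1=[] Q2=[]
t=6-9: P3@Q0 runs 3, rem=2, quantum used, demote→Q1. Q0=[P4,P5,P1,P2] Q1=[P3] Q2=[]
t=9-12: P4@Q0 runs 3, rem=2, quantum used, demote→Q1. Q0=[P5,P1,P2] Q1=[P3,P4] Q2=[]
t=12-13: P5@Q0 runs 1, rem=7, I/O yield, promote→Q0. Q0=[P1,P2,P5] Q1=[P3,P4] Q2=[]
t=13-16: P1@Q0 runs 3, rem=5, I/O yield, promote→Q0. Q0=[P2,P5,P1] Q1=[P3,P4] Q2=[]
t=16-19: P2@Q0 runs 3, rem=6, I/O yield, promote→Q0. Q0=[P5,P1,P2] Q1=[P3,P4] Q2=[]
t=19-20: P5@Q0 runs 1, rem=6, I/O yield, promote→Q0. Q0=[P1,P2,P5] Q1=[P3,P4] Q2=[]
t=20-23: P1@Q0 runs 3, rem=2, I/O yield, promote→Q0. Q0=[P2,P5,P1] Q1=[P3,P4] Q2=[]
t=23-26: P2@Q0 runs 3, rem=3, I/O yield, promote→Q0. Q0=[P5,P1,P2] Q1=[P3,P4] Q2=[]
t=26-27: P5@Q0 runs 1, rem=5, I/O yield, promote→Q0. Q0=[P1,P2,P5] Q1=[P3,P4] Q2=[]
t=27-29: P1@Q0 runs 2, rem=0, completes. Q0=[P2,P5] Q1=[P3,P4] Q2=[]
t=29-32: P2@Q0 runs 3, rem=0, completes. Q0=[P5] Q1=[P3,P4] Q2=[]
t=32-33: P5@Q0 runs 1, rem=4, I/O yield, promote→Q0. Q0=[P5] Q1=[P3,P4] Q2=[]
t=33-34: P5@Q0 runs 1, rem=3, I/O yield, promote→Q0. Q0=[P5] Q1=[P3,P4] Q2=[]
t=34-35: P5@Q0 runs 1, rem=2, I/O yield, promote→Q0. Q0=[P5] Q1=[P3,P4] Q2=[]
t=35-36: P5@Q0 runs 1, rem=1, I/O yield, promote→Q0. Q0=[P5] Q1=[P3,P4] Q2=[]
t=36-37: P5@Q0 runs 1, rem=0, completes. Q0=[] Q1=[P3,P4] Q2=[]
t=37-39: P3@Q1 runs 2, rem=0, completes. Q0=[] Q1=[P4] Q2=[]
t=39-41: P4@Q1 runs 2, rem=0, completes. Q0=[] Q1=[] Q2=[]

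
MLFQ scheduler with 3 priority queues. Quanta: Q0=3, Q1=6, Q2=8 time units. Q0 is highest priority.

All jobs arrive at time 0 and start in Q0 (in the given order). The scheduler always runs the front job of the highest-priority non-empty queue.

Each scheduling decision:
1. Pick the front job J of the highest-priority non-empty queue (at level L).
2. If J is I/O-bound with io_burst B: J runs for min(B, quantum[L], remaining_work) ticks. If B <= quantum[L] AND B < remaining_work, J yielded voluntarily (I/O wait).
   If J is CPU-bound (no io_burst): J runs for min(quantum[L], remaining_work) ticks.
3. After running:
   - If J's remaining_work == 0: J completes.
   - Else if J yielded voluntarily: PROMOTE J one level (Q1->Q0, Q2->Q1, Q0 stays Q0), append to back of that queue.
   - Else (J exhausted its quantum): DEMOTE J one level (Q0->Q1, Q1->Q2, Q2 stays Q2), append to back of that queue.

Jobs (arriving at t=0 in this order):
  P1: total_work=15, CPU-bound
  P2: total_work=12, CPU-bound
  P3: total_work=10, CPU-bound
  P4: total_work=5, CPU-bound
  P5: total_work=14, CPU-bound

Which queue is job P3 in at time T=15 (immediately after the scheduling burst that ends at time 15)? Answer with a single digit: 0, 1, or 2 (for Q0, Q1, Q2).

t=0-3: P1@Q0 runs 3, rem=12, quantum used, demote→Q1. Q0=[P2,P3,P4,P5] Q1=[P1] Q2=[]
t=3-6: P2@Q0 runs 3, rem=9, quantum used, demote→Q1. Q0=[P3,P4,P5] Q1=[P1,P2] Q2=[]
t=6-9: P3@Q0 runs 3, rem=7, quantum used, demote→Q1. Q0=[P4,P5] Q1=[P1,P2,P3] Q2=[]
t=9-12: P4@Q0 runs 3, rem=2, quantum used, demote→Q1. Q0=[P5] Q1=[P1,P2,P3,P4] Q2=[]
t=12-15: P5@Q0 runs 3, rem=11, quantum used, demote→Q1. Q0=[] Q1=[P1,P2,P3,P4,P5] Q2=[]
t=15-21: P1@Q1 runs 6, rem=6, quantum used, demote→Q2. Q0=[] Q1=[P2,P3,P4,P5] Q2=[P1]
t=21-27: P2@Q1 runs 6, rem=3, quantum used, demote→Q2. Q0=[] Q1=[P3,P4,P5] Q2=[P1,P2]
t=27-33: P3@Q1 runs 6, rem=1, quantum used, demote→Q2. Q0=[] Q1=[P4,P5] Q2=[P1,P2,P3]
t=33-35: P4@Q1 runs 2, rem=0, completes. Q0=[] Q1=[P5] Q2=[P1,P2,P3]
t=35-41: P5@Q1 runs 6, rem=5, quantum used, demote→Q2. Q0=[] Q1=[] Q2=[P1,P2,P3,P5]
t=41-47: P1@Q2 runs 6, rem=0, completes. Q0=[] Q1=[] Q2=[P2,P3,P5]
t=47-50: P2@Q2 runs 3, rem=0, completes. Q0=[] Q1=[] Q2=[P3,P5]
t=50-51: P3@Q2 runs 1, rem=0, completes. Q0=[] Q1=[] Q2=[P5]
t=51-56: P5@Q2 runs 5, rem=0, completes. Q0=[] Q1=[] Q2=[]

Answer: 1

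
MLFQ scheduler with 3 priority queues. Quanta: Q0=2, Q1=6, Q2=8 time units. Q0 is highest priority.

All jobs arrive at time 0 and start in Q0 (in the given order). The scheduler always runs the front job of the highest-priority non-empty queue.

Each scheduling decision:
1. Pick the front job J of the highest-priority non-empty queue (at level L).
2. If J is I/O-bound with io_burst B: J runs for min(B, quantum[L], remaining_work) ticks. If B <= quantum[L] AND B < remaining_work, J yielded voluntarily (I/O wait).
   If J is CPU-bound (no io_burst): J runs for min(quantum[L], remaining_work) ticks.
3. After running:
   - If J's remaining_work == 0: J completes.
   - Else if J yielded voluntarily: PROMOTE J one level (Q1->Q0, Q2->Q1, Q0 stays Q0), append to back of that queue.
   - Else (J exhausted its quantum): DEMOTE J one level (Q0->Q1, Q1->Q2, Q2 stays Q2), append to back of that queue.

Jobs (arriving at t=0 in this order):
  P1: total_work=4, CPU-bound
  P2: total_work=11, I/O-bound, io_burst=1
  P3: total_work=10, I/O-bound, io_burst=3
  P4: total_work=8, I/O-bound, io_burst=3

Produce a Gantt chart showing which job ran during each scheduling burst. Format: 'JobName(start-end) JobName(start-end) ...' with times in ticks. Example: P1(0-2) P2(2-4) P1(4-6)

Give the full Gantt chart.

t=0-2: P1@Q0 runs 2, rem=2, quantum used, demote→Q1. Q0=[P2,P3,P4] Q1=[P1] Q2=[]
t=2-3: P2@Q0 runs 1, rem=10, I/O yield, promote→Q0. Q0=[P3,P4,P2] Q1=[P1] Q2=[]
t=3-5: P3@Q0 runs 2, rem=8, quantum used, demote→Q1. Q0=[P4,P2] Q1=[P1,P3] Q2=[]
t=5-7: P4@Q0 runs 2, rem=6, quantum used, demote→Q1. Q0=[P2] Q1=[P1,P3,P4] Q2=[]
t=7-8: P2@Q0 runs 1, rem=9, I/O yield, promote→Q0. Q0=[P2] Q1=[P1,P3,P4] Q2=[]
t=8-9: P2@Q0 runs 1, rem=8, I/O yield, promote→Q0. Q0=[P2] Q1=[P1,P3,P4] Q2=[]
t=9-10: P2@Q0 runs 1, rem=7, I/O yield, promote→Q0. Q0=[P2] Q1=[P1,P3,P4] Q2=[]
t=10-11: P2@Q0 runs 1, rem=6, I/O yield, promote→Q0. Q0=[P2] Q1=[P1,P3,P4] Q2=[]
t=11-12: P2@Q0 runs 1, rem=5, I/O yield, promote→Q0. Q0=[P2] Q1=[P1,P3,P4] Q2=[]
t=12-13: P2@Q0 runs 1, rem=4, I/O yield, promote→Q0. Q0=[P2] Q1=[P1,P3,P4] Q2=[]
t=13-14: P2@Q0 runs 1, rem=3, I/O yield, promote→Q0. Q0=[P2] Q1=[P1,P3,P4] Q2=[]
t=14-15: P2@Q0 runs 1, rem=2, I/O yield, promote→Q0. Q0=[P2] Q1=[P1,P3,P4] Q2=[]
t=15-16: P2@Q0 runs 1, rem=1, I/O yield, promote→Q0. Q0=[P2] Q1=[P1,P3,P4] Q2=[]
t=16-17: P2@Q0 runs 1, rem=0, completes. Q0=[] Q1=[P1,P3,P4] Q2=[]
t=17-19: P1@Q1 runs 2, rem=0, completes. Q0=[] Q1=[P3,P4] Q2=[]
t=19-22: P3@Q1 runs 3, rem=5, I/O yield, promote→Q0. Q0=[P3] Q1=[P4] Q2=[]
t=22-24: P3@Q0 runs 2, rem=3, quantum used, demote→Q1. Q0=[] Q1=[P4,P3] Q2=[]
t=24-27: P4@Q1 runs 3, rem=3, I/O yield, promote→Q0. Q0=[P4] Q1=[P3] Q2=[]
t=27-29: P4@Q0 runs 2, rem=1, quantum used, demote→Q1. Q0=[] Q1=[P3,P4] Q2=[]
t=29-32: P3@Q1 runs 3, rem=0, completes. Q0=[] Q1=[P4] Q2=[]
t=32-33: P4@Q1 runs 1, rem=0, completes. Q0=[] Q1=[] Q2=[]

Answer: P1(0-2) P2(2-3) P3(3-5) P4(5-7) P2(7-8) P2(8-9) P2(9-10) P2(10-11) P2(11-12) P2(12-13) P2(13-14) P2(14-15) P2(15-16) P2(16-17) P1(17-19) P3(19-22) P3(22-24) P4(24-27) P4(27-29) P3(29-32) P4(32-33)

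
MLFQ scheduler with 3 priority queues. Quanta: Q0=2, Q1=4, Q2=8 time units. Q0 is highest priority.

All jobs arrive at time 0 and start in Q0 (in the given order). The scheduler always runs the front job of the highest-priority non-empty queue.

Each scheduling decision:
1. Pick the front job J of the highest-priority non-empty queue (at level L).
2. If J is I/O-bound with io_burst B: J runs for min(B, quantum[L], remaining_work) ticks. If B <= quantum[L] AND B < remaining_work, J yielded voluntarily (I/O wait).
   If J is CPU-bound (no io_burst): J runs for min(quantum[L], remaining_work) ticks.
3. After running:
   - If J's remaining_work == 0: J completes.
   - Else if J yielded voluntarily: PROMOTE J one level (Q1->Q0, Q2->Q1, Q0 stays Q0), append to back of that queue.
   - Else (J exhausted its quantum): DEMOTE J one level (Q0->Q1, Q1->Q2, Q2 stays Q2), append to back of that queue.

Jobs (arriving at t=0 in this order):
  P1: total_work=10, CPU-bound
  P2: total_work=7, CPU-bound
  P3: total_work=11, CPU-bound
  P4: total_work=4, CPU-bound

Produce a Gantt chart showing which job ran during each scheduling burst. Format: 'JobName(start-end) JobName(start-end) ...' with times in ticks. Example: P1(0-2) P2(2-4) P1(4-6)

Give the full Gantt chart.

Answer: P1(0-2) P2(2-4) P3(4-6) P4(6-8) P1(8-12) P2(12-16) P3(16-20) P4(20-22) P1(22-26) P2(26-27) P3(27-32)

Derivation:
t=0-2: P1@Q0 runs 2, rem=8, quantum used, demote→Q1. Q0=[P2,P3,P4] Q1=[P1] Q2=[]
t=2-4: P2@Q0 runs 2, rem=5, quantum used, demote→Q1. Q0=[P3,P4] Q1=[P1,P2] Q2=[]
t=4-6: P3@Q0 runs 2, rem=9, quantum used, demote→Q1. Q0=[P4] Q1=[P1,P2,P3] Q2=[]
t=6-8: P4@Q0 runs 2, rem=2, quantum used, demote→Q1. Q0=[] Q1=[P1,P2,P3,P4] Q2=[]
t=8-12: P1@Q1 runs 4, rem=4, quantum used, demote→Q2. Q0=[] Q1=[P2,P3,P4] Q2=[P1]
t=12-16: P2@Q1 runs 4, rem=1, quantum used, demote→Q2. Q0=[] Q1=[P3,P4] Q2=[P1,P2]
t=16-20: P3@Q1 runs 4, rem=5, quantum used, demote→Q2. Q0=[] Q1=[P4] Q2=[P1,P2,P3]
t=20-22: P4@Q1 runs 2, rem=0, completes. Q0=[] Q1=[] Q2=[P1,P2,P3]
t=22-26: P1@Q2 runs 4, rem=0, completes. Q0=[] Q1=[] Q2=[P2,P3]
t=26-27: P2@Q2 runs 1, rem=0, completes. Q0=[] Q1=[] Q2=[P3]
t=27-32: P3@Q2 runs 5, rem=0, completes. Q0=[] Q1=[] Q2=[]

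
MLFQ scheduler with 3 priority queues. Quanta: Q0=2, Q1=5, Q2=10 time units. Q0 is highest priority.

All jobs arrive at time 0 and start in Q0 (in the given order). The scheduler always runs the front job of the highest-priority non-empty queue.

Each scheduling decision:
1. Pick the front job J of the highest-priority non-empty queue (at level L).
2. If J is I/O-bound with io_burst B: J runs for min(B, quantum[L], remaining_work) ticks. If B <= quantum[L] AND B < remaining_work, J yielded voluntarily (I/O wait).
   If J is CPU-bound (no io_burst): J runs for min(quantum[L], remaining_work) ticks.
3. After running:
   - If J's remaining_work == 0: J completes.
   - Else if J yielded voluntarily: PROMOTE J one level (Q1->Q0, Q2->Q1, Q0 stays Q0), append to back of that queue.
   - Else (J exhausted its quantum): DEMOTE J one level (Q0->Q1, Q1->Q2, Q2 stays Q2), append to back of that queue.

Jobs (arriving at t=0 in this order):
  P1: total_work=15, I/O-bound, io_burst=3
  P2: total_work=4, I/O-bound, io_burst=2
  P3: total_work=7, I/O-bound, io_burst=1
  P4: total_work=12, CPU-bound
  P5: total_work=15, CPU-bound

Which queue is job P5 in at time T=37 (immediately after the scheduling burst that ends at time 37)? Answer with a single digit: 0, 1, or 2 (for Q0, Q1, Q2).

Answer: 2

Derivation:
t=0-2: P1@Q0 runs 2, rem=13, quantum used, demote→Q1. Q0=[P2,P3,P4,P5] Q1=[P1] Q2=[]
t=2-4: P2@Q0 runs 2, rem=2, I/O yield, promote→Q0. Q0=[P3,P4,P5,P2] Q1=[P1] Q2=[]
t=4-5: P3@Q0 runs 1, rem=6, I/O yield, promote→Q0. Q0=[P4,P5,P2,P3] Q1=[P1] Q2=[]
t=5-7: P4@Q0 runs 2, rem=10, quantum used, demote→Q1. Q0=[P5,P2,P3] Q1=[P1,P4] Q2=[]
t=7-9: P5@Q0 runs 2, rem=13, quantum used, demote→Q1. Q0=[P2,P3] Q1=[P1,P4,P5] Q2=[]
t=9-11: P2@Q0 runs 2, rem=0, completes. Q0=[P3] Q1=[P1,P4,P5] Q2=[]
t=11-12: P3@Q0 runs 1, rem=5, I/O yield, promote→Q0. Q0=[P3] Q1=[P1,P4,P5] Q2=[]
t=12-13: P3@Q0 runs 1, rem=4, I/O yield, promote→Q0. Q0=[P3] Q1=[P1,P4,P5] Q2=[]
t=13-14: P3@Q0 runs 1, rem=3, I/O yield, promote→Q0. Q0=[P3] Q1=[P1,P4,P5] Q2=[]
t=14-15: P3@Q0 runs 1, rem=2, I/O yield, promote→Q0. Q0=[P3] Q1=[P1,P4,P5] Q2=[]
t=15-16: P3@Q0 runs 1, rem=1, I/O yield, promote→Q0. Q0=[P3] Q1=[P1,P4,P5] Q2=[]
t=16-17: P3@Q0 runs 1, rem=0, completes. Q0=[] Q1=[P1,P4,P5] Q2=[]
t=17-20: P1@Q1 runs 3, rem=10, I/O yield, promote→Q0. Q0=[P1] Q1=[P4,P5] Q2=[]
t=20-22: P1@Q0 runs 2, rem=8, quantum used, demote→Q1. Q0=[] Q1=[P4,P5,P1] Q2=[]
t=22-27: P4@Q1 runs 5, rem=5, quantum used, demote→Q2. Q0=[] Q1=[P5,P1] Q2=[P4]
t=27-32: P5@Q1 runs 5, rem=8, quantum used, demote→Q2. Q0=[] Q1=[P1] Q2=[P4,P5]
t=32-35: P1@Q1 runs 3, rem=5, I/O yield, promote→Q0. Q0=[P1] Q1=[] Q2=[P4,P5]
t=35-37: P1@Q0 runs 2, rem=3, quantum used, demote→Q1. Q0=[] Q1=[P1] Q2=[P4,P5]
t=37-40: P1@Q1 runs 3, rem=0, completes. Q0=[] Q1=[] Q2=[P4,P5]
t=40-45: P4@Q2 runs 5, rem=0, completes. Q0=[] Q1=[] Q2=[P5]
t=45-53: P5@Q2 runs 8, rem=0, completes. Q0=[] Q1=[] Q2=[]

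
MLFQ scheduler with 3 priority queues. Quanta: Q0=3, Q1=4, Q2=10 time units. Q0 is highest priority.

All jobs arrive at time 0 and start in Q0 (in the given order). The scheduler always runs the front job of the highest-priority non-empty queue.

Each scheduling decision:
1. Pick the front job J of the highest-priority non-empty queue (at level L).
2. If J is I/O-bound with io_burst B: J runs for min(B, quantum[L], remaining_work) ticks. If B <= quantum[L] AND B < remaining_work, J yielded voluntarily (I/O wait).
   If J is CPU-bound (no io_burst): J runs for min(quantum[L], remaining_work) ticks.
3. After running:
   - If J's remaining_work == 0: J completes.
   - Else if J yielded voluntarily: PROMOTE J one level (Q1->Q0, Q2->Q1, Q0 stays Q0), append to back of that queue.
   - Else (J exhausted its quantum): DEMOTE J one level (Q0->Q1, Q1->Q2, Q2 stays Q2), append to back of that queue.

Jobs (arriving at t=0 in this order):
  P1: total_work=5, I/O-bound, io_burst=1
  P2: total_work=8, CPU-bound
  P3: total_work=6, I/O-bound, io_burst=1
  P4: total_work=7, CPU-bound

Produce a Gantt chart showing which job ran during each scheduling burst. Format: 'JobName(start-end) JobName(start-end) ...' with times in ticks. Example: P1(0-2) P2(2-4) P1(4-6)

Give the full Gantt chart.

Answer: P1(0-1) P2(1-4) P3(4-5) P4(5-8) P1(8-9) P3(9-10) P1(10-11) P3(11-12) P1(12-13) P3(13-14) P1(14-15) P3(15-16) P3(16-17) P2(17-21) P4(21-25) P2(25-26)

Derivation:
t=0-1: P1@Q0 runs 1, rem=4, I/O yield, promote→Q0. Q0=[P2,P3,P4,P1] Q1=[] Q2=[]
t=1-4: P2@Q0 runs 3, rem=5, quantum used, demote→Q1. Q0=[P3,P4,P1] Q1=[P2] Q2=[]
t=4-5: P3@Q0 runs 1, rem=5, I/O yield, promote→Q0. Q0=[P4,P1,P3] Q1=[P2] Q2=[]
t=5-8: P4@Q0 runs 3, rem=4, quantum used, demote→Q1. Q0=[P1,P3] Q1=[P2,P4] Q2=[]
t=8-9: P1@Q0 runs 1, rem=3, I/O yield, promote→Q0. Q0=[P3,P1] Q1=[P2,P4] Q2=[]
t=9-10: P3@Q0 runs 1, rem=4, I/O yield, promote→Q0. Q0=[P1,P3] Q1=[P2,P4] Q2=[]
t=10-11: P1@Q0 runs 1, rem=2, I/O yield, promote→Q0. Q0=[P3,P1] Q1=[P2,P4] Q2=[]
t=11-12: P3@Q0 runs 1, rem=3, I/O yield, promote→Q0. Q0=[P1,P3] Q1=[P2,P4] Q2=[]
t=12-13: P1@Q0 runs 1, rem=1, I/O yield, promote→Q0. Q0=[P3,P1] Q1=[P2,P4] Q2=[]
t=13-14: P3@Q0 runs 1, rem=2, I/O yield, promote→Q0. Q0=[P1,P3] Q1=[P2,P4] Q2=[]
t=14-15: P1@Q0 runs 1, rem=0, completes. Q0=[P3] Q1=[P2,P4] Q2=[]
t=15-16: P3@Q0 runs 1, rem=1, I/O yield, promote→Q0. Q0=[P3] Q1=[P2,P4] Q2=[]
t=16-17: P3@Q0 runs 1, rem=0, completes. Q0=[] Q1=[P2,P4] Q2=[]
t=17-21: P2@Q1 runs 4, rem=1, quantum used, demote→Q2. Q0=[] Q1=[P4] Q2=[P2]
t=21-25: P4@Q1 runs 4, rem=0, completes. Q0=[] Q1=[] Q2=[P2]
t=25-26: P2@Q2 runs 1, rem=0, completes. Q0=[] Q1=[] Q2=[]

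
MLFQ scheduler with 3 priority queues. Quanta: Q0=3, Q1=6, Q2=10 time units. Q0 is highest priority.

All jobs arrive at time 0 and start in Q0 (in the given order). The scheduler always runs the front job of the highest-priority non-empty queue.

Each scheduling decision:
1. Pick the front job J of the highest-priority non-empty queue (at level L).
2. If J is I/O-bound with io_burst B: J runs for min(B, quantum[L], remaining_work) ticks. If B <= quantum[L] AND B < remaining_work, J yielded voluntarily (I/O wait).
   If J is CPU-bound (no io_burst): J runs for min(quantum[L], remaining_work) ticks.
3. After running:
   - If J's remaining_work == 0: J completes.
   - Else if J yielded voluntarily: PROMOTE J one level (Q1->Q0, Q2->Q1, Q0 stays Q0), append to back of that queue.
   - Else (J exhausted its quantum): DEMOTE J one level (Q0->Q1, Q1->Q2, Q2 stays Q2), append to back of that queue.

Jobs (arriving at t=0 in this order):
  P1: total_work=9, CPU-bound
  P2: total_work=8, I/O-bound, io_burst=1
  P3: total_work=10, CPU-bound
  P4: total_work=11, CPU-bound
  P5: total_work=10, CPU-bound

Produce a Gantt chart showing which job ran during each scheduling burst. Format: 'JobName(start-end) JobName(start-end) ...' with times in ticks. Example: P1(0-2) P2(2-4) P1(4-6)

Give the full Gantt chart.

Answer: P1(0-3) P2(3-4) P3(4-7) P4(7-10) P5(10-13) P2(13-14) P2(14-15) P2(15-16) P2(16-17) P2(17-18) P2(18-19) P2(19-20) P1(20-26) P3(26-32) P4(32-38) P5(38-44) P3(44-45) P4(45-47) P5(47-48)

Derivation:
t=0-3: P1@Q0 runs 3, rem=6, quantum used, demote→Q1. Q0=[P2,P3,P4,P5] Q1=[P1] Q2=[]
t=3-4: P2@Q0 runs 1, rem=7, I/O yield, promote→Q0. Q0=[P3,P4,P5,P2] Q1=[P1] Q2=[]
t=4-7: P3@Q0 runs 3, rem=7, quantum used, demote→Q1. Q0=[P4,P5,P2] Q1=[P1,P3] Q2=[]
t=7-10: P4@Q0 runs 3, rem=8, quantum used, demote→Q1. Q0=[P5,P2] Q1=[P1,P3,P4] Q2=[]
t=10-13: P5@Q0 runs 3, rem=7, quantum used, demote→Q1. Q0=[P2] Q1=[P1,P3,P4,P5] Q2=[]
t=13-14: P2@Q0 runs 1, rem=6, I/O yield, promote→Q0. Q0=[P2] Q1=[P1,P3,P4,P5] Q2=[]
t=14-15: P2@Q0 runs 1, rem=5, I/O yield, promote→Q0. Q0=[P2] Q1=[P1,P3,P4,P5] Q2=[]
t=15-16: P2@Q0 runs 1, rem=4, I/O yield, promote→Q0. Q0=[P2] Q1=[P1,P3,P4,P5] Q2=[]
t=16-17: P2@Q0 runs 1, rem=3, I/O yield, promote→Q0. Q0=[P2] Q1=[P1,P3,P4,P5] Q2=[]
t=17-18: P2@Q0 runs 1, rem=2, I/O yield, promote→Q0. Q0=[P2] Q1=[P1,P3,P4,P5] Q2=[]
t=18-19: P2@Q0 runs 1, rem=1, I/O yield, promote→Q0. Q0=[P2] Q1=[P1,P3,P4,P5] Q2=[]
t=19-20: P2@Q0 runs 1, rem=0, completes. Q0=[] Q1=[P1,P3,P4,P5] Q2=[]
t=20-26: P1@Q1 runs 6, rem=0, completes. Q0=[] Q1=[P3,P4,P5] Q2=[]
t=26-32: P3@Q1 runs 6, rem=1, quantum used, demote→Q2. Q0=[] Q1=[P4,P5] Q2=[P3]
t=32-38: P4@Q1 runs 6, rem=2, quantum used, demote→Q2. Q0=[] Q1=[P5] Q2=[P3,P4]
t=38-44: P5@Q1 runs 6, rem=1, quantum used, demote→Q2. Q0=[] Q1=[] Q2=[P3,P4,P5]
t=44-45: P3@Q2 runs 1, rem=0, completes. Q0=[] Q1=[] Q2=[P4,P5]
t=45-47: P4@Q2 runs 2, rem=0, completes. Q0=[] Q1=[] Q2=[P5]
t=47-48: P5@Q2 runs 1, rem=0, completes. Q0=[] Q1=[] Q2=[]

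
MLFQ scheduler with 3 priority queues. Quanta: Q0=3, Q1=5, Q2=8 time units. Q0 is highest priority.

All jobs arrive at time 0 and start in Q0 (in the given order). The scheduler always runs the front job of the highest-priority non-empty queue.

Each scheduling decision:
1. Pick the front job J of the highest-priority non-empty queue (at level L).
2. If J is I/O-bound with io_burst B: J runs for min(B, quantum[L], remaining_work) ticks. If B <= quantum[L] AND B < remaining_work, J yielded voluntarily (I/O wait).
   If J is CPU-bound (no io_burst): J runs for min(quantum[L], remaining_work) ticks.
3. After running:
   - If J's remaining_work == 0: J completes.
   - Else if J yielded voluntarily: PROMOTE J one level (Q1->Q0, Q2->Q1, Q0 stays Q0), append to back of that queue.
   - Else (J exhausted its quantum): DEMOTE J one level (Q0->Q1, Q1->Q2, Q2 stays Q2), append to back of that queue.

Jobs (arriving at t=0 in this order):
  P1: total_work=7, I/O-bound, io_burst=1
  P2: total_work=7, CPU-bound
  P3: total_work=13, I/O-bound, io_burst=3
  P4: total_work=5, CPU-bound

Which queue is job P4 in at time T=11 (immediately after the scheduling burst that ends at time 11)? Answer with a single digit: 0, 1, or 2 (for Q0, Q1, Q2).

Answer: 1

Derivation:
t=0-1: P1@Q0 runs 1, rem=6, I/O yield, promote→Q0. Q0=[P2,P3,P4,P1] Q1=[] Q2=[]
t=1-4: P2@Q0 runs 3, rem=4, quantum used, demote→Q1. Q0=[P3,P4,P1] Q1=[P2] Q2=[]
t=4-7: P3@Q0 runs 3, rem=10, I/O yield, promote→Q0. Q0=[P4,P1,P3] Q1=[P2] Q2=[]
t=7-10: P4@Q0 runs 3, rem=2, quantum used, demote→Q1. Q0=[P1,P3] Q1=[P2,P4] Q2=[]
t=10-11: P1@Q0 runs 1, rem=5, I/O yield, promote→Q0. Q0=[P3,P1] Q1=[P2,P4] Q2=[]
t=11-14: P3@Q0 runs 3, rem=7, I/O yield, promote→Q0. Q0=[P1,P3] Q1=[P2,P4] Q2=[]
t=14-15: P1@Q0 runs 1, rem=4, I/O yield, promote→Q0. Q0=[P3,P1] Q1=[P2,P4] Q2=[]
t=15-18: P3@Q0 runs 3, rem=4, I/O yield, promote→Q0. Q0=[P1,P3] Q1=[P2,P4] Q2=[]
t=18-19: P1@Q0 runs 1, rem=3, I/O yield, promote→Q0. Q0=[P3,P1] Q1=[P2,P4] Q2=[]
t=19-22: P3@Q0 runs 3, rem=1, I/O yield, promote→Q0. Q0=[P1,P3] Q1=[P2,P4] Q2=[]
t=22-23: P1@Q0 runs 1, rem=2, I/O yield, promote→Q0. Q0=[P3,P1] Q1=[P2,P4] Q2=[]
t=23-24: P3@Q0 runs 1, rem=0, completes. Q0=[P1] Q1=[P2,P4] Q2=[]
t=24-25: P1@Q0 runs 1, rem=1, I/O yield, promote→Q0. Q0=[P1] Q1=[P2,P4] Q2=[]
t=25-26: P1@Q0 runs 1, rem=0, completes. Q0=[] Q1=[P2,P4] Q2=[]
t=26-30: P2@Q1 runs 4, rem=0, completes. Q0=[] Q1=[P4] Q2=[]
t=30-32: P4@Q1 runs 2, rem=0, completes. Q0=[] Q1=[] Q2=[]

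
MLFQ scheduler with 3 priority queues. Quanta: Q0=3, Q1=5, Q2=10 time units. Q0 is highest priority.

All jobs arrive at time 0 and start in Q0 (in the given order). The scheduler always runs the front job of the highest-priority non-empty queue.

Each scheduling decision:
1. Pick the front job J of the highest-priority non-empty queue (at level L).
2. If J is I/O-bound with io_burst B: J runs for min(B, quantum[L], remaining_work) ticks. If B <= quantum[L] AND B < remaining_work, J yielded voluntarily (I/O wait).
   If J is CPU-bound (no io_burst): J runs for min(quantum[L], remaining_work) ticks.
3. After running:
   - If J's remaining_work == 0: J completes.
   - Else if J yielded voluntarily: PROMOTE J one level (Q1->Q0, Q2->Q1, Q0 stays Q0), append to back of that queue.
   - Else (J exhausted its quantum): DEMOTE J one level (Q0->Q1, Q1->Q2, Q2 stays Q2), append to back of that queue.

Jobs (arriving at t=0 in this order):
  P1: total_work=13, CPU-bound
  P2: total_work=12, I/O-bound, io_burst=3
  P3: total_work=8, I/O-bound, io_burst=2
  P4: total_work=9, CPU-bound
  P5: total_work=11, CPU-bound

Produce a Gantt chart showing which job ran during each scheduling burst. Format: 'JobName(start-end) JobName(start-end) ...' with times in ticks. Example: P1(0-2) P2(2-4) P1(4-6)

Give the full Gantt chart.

t=0-3: P1@Q0 runs 3, rem=10, quantum used, demote→Q1. Q0=[P2,P3,P4,P5] Q1=[P1] Q2=[]
t=3-6: P2@Q0 runs 3, rem=9, I/O yield, promote→Q0. Q0=[P3,P4,P5,P2] Q1=[P1] Q2=[]
t=6-8: P3@Q0 runs 2, rem=6, I/O yield, promote→Q0. Q0=[P4,P5,P2,P3] Q1=[P1] Q2=[]
t=8-11: P4@Q0 runs 3, rem=6, quantum used, demote→Q1. Q0=[P5,P2,P3] Q1=[P1,P4] Q2=[]
t=11-14: P5@Q0 runs 3, rem=8, quantum used, demote→Q1. Q0=[P2,P3] Q1=[P1,P4,P5] Q2=[]
t=14-17: P2@Q0 runs 3, rem=6, I/O yield, promote→Q0. Q0=[P3,P2] Q1=[P1,P4,P5] Q2=[]
t=17-19: P3@Q0 runs 2, rem=4, I/O yield, promote→Q0. Q0=[P2,P3] Q1=[P1,P4,P5] Q2=[]
t=19-22: P2@Q0 runs 3, rem=3, I/O yield, promote→Q0. Q0=[P3,P2] Q1=[P1,P4,P5] Q2=[]
t=22-24: P3@Q0 runs 2, rem=2, I/O yield, promote→Q0. Q0=[P2,P3] Q1=[P1,P4,P5] Q2=[]
t=24-27: P2@Q0 runs 3, rem=0, completes. Q0=[P3] Q1=[P1,P4,P5] Q2=[]
t=27-29: P3@Q0 runs 2, rem=0, completes. Q0=[] Q1=[P1,P4,P5] Q2=[]
t=29-34: P1@Q1 runs 5, rem=5, quantum used, demote→Q2. Q0=[] Q1=[P4,P5] Q2=[P1]
t=34-39: P4@Q1 runs 5, rem=1, quantum used, demote→Q2. Q0=[] Q1=[P5] Q2=[P1,P4]
t=39-44: P5@Q1 runs 5, rem=3, quantum used, demote→Q2. Q0=[] Q1=[] Q2=[P1,P4,P5]
t=44-49: P1@Q2 runs 5, rem=0, completes. Q0=[] Q1=[] Q2=[P4,P5]
t=49-50: P4@Q2 runs 1, rem=0, completes. Q0=[] Q1=[] Q2=[P5]
t=50-53: P5@Q2 runs 3, rem=0, completes. Q0=[] Q1=[] Q2=[]

Answer: P1(0-3) P2(3-6) P3(6-8) P4(8-11) P5(11-14) P2(14-17) P3(17-19) P2(19-22) P3(22-24) P2(24-27) P3(27-29) P1(29-34) P4(34-39) P5(39-44) P1(44-49) P4(49-50) P5(50-53)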